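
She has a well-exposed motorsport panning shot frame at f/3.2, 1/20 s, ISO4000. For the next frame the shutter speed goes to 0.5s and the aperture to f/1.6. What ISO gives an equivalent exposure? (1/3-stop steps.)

ISO 100

Shutter speed: 1/20 → 1/15 → 1/13 → 1/10 → 1/8 → 1/6 → 1/5 → 1/4 → 0.3 → 0.4 → 0.5 — 3 1/3 stops longer (brighter).
Aperture: f/3.2 → f/2.8 → f/2.5 → f/2.2 → f/2 → f/1.8 → f/1.6 — 2 stops wider (brighter).
Net change so far: 5 1/3 stops brighter. Offset with the ISO: 4000 → 3200 → 2500 → 2000 → 1600 → 1250 → 1000 → 800 → 640 → 500 → 400 → 320 → 250 → 200 → 160 → 125 → 100.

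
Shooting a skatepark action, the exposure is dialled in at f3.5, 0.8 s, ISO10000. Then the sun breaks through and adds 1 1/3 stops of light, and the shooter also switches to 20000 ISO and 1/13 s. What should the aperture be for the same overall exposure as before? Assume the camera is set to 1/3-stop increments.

Scene light: 1 1/3 stops brighter.
ISO: 10000 → 12800 → 16000 → 20000 — 1 stop higher (brighter).
Shutter speed: 0.8 → 0.6 → 0.5 → 0.4 → 0.3 → 1/4 → 1/5 → 1/6 → 1/8 → 1/10 → 1/13 — 3 1/3 stops shorter (darker).
Net so far: 1 stop darker. Aperture: f/3.5 → f/3.2 → f/2.8 → f/2.5.

f/2.5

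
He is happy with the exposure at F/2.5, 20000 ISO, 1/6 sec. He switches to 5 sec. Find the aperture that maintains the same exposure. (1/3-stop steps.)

f/14

Shutter speed: 1/6 → 1/5 → 1/4 → 0.3 → 0.4 → 0.5 → 0.6 → 0.8 → 1 → 1.3 → 1.6 → 2 → 2.5 → 3.2 → 4 → 5 — 5 stops longer (brighter).
Need 5 stops darker from the aperture: f/2.5 → f/2.8 → f/3.2 → f/3.5 → f/4 → f/4.5 → f/5 → f/5.6 → f/6.3 → f/7.1 → f/8 → f/9 → f/10 → f/11 → f/13 → f/14.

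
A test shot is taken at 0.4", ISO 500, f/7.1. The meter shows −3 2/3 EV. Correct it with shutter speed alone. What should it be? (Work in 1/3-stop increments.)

5 s

Underexposed by 3 2/3 stops → need 3 2/3 stops brighter.
Shutter speed: 0.4 → 0.5 → 0.6 → 0.8 → 1 → 1.3 → 1.6 → 2 → 2.5 → 3.2 → 4 → 5.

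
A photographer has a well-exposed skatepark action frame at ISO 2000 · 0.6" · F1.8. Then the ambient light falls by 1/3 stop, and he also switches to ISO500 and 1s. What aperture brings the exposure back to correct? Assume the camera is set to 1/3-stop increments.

f/1.0

Scene light: 1/3 stop darker.
ISO: 2000 → 1600 → 1250 → 1000 → 800 → 640 → 500 — 2 stops lower (darker).
Shutter speed: 0.6 → 0.8 → 1 — 2/3 stop longer (brighter).
Net so far: 1 2/3 stops darker. Aperture: f/1.8 → f/1.6 → f/1.4 → f/1.2 → f/1.1 → f/1.0.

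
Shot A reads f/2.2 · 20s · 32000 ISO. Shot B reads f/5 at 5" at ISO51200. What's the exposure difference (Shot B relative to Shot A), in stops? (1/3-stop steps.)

3 2/3 stops darker

Aperture: f/2.2 → f/2.5 → f/2.8 → f/3.2 → f/3.5 → f/4 → f/4.5 → f/5 — 2 1/3 stops smaller aperture (darker).
Shutter speed: 20 → 15 → 13 → 10 → 8 → 6 → 5 — 2 stops shorter (darker).
ISO: 32000 → 40000 → 51200 — 2/3 stop higher (brighter).
Net: −2 1/3 −2 +2/3 = −3 2/3 stops.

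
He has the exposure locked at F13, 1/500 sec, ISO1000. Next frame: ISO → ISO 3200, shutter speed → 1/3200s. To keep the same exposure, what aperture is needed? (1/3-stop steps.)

ISO: 1000 → 1250 → 1600 → 2000 → 2500 → 3200 — 1 2/3 stops higher (brighter).
Shutter speed: 1/500 → 1/640 → 1/800 → 1/1000 → 1/1250 → 1/1600 → 1/2000 → 1/2500 → 1/3200 — 2 2/3 stops shorter (darker).
Net change so far: 1 stop darker. Offset with the aperture: f/13 → f/11 → f/10 → f/9.

f/9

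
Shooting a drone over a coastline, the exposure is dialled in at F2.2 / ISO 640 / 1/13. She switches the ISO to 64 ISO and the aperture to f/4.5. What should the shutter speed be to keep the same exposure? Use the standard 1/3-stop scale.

3.2 s

ISO: 640 → 500 → 400 → 320 → 250 → 200 → 160 → 125 → 100 → 80 → 64 — 3 1/3 stops lower (darker).
Aperture: f/2.2 → f/2.5 → f/2.8 → f/3.2 → f/3.5 → f/4 → f/4.5 — 2 stops narrower (darker).
Net change so far: 5 1/3 stops darker. Offset with the shutter speed: 1/13 → 1/10 → 1/8 → 1/6 → 1/5 → 1/4 → 0.3 → 0.4 → 0.5 → 0.6 → 0.8 → 1 → 1.3 → 1.6 → 2 → 2.5 → 3.2.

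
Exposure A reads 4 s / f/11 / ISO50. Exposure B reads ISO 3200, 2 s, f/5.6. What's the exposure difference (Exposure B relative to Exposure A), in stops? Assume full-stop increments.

7 stops brighter

Aperture: f/11 → f/8 → f/5.6 — 2 stops opened up (brighter).
Shutter speed: 4 → 2 — 1 stop faster (darker).
ISO: 50 → 100 → 200 → 400 → 800 → 1600 → 3200 — 6 stops raised (brighter).
Net: +2 −1 +6 = +7 stops.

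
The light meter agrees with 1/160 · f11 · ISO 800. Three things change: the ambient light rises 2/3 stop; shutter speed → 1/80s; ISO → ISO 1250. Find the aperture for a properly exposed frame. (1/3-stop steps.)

f/25

Scene light: 2/3 stop brighter.
Shutter speed: 1/160 → 1/125 → 1/100 → 1/80 — 1 stop slower (brighter).
ISO: 800 → 1000 → 1250 — 2/3 stop higher (brighter).
Net so far: 2 1/3 stops brighter. Aperture: f/11 → f/13 → f/14 → f/16 → f/18 → f/20 → f/22 → f/25.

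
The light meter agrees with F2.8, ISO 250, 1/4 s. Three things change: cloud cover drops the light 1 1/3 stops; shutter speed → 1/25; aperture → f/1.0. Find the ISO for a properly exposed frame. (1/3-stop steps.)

ISO 500

Scene light: 1 1/3 stops darker.
Shutter speed: 1/4 → 1/5 → 1/6 → 1/8 → 1/10 → 1/13 → 1/15 → 1/20 → 1/25 — 2 2/3 stops shorter (darker).
Aperture: f/2.8 → f/2.5 → f/2.2 → f/2 → f/1.8 → f/1.6 → f/1.4 → f/1.2 → f/1.1 → f/1.0 — 3 stops larger aperture (brighter).
Net so far: 1 stop darker. ISO: 250 → 320 → 400 → 500.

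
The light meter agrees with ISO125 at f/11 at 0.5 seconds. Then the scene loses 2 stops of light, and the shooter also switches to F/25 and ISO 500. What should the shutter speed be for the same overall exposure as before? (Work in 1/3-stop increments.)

2.5 s

Scene light: 2 stops darker.
Aperture: f/11 → f/13 → f/14 → f/16 → f/18 → f/20 → f/22 → f/25 — 2 1/3 stops stopped down (darker).
ISO: 125 → 160 → 200 → 250 → 320 → 400 → 500 — 2 stops raised (brighter).
Net so far: 2 1/3 stops darker. Shutter speed: 0.5 → 0.6 → 0.8 → 1 → 1.3 → 1.6 → 2 → 2.5.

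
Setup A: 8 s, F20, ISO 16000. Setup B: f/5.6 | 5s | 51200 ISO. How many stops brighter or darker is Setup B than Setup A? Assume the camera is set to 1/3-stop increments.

4 2/3 stops brighter

Aperture: f/20 → f/18 → f/16 → f/14 → f/13 → f/11 → f/10 → f/9 → f/8 → f/7.1 → f/6.3 → f/5.6 — 3 2/3 stops larger aperture (brighter).
Shutter speed: 8 → 6 → 5 — 2/3 stop shorter (darker).
ISO: 16000 → 20000 → 25600 → 32000 → 40000 → 51200 — 1 2/3 stops raised (brighter).
Net: +3 2/3 −2/3 +1 2/3 = +4 2/3 stops.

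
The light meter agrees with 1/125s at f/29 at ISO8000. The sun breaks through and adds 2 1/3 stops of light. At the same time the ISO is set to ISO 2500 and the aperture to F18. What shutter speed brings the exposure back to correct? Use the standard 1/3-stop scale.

Scene light: 2 1/3 stops brighter.
ISO: 8000 → 6400 → 5000 → 4000 → 3200 → 2500 — 1 2/3 stops lower (darker).
Aperture: f/29 → f/25 → f/22 → f/20 → f/18 — 1 1/3 stops wider (brighter).
Net so far: 2 stops brighter. Shutter speed: 1/125 → 1/160 → 1/200 → 1/250 → 1/320 → 1/400 → 1/500.

1/500s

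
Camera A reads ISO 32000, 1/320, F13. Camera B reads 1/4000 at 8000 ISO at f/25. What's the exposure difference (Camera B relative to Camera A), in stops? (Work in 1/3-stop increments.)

Aperture: f/13 → f/14 → f/16 → f/18 → f/20 → f/22 → f/25 — 2 stops smaller aperture (darker).
Shutter speed: 1/320 → 1/400 → 1/500 → 1/640 → 1/800 → 1/1000 → 1/1250 → 1/1600 → 1/2000 → 1/2500 → 1/3200 → 1/4000 — 3 2/3 stops shorter (darker).
ISO: 32000 → 25600 → 20000 → 16000 → 12800 → 10000 → 8000 — 2 stops dropped (darker).
Net: −2 −3 2/3 −2 = −7 2/3 stops.

7 2/3 stops darker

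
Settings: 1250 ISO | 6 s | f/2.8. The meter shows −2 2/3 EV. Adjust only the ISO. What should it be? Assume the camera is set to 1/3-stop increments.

Underexposed by 2 2/3 stops → need 2 2/3 stops brighter.
ISO: 1250 → 1600 → 2000 → 2500 → 3200 → 4000 → 5000 → 6400 → 8000.

ISO 8000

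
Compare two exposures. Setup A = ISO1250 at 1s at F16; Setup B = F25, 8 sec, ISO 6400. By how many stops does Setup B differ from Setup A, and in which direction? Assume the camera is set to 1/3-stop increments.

Aperture: f/16 → f/18 → f/20 → f/22 → f/25 — 1 1/3 stops smaller aperture (darker).
Shutter speed: 1 → 1.3 → 1.6 → 2 → 2.5 → 3.2 → 4 → 5 → 6 → 8 — 3 stops slower (brighter).
ISO: 1250 → 1600 → 2000 → 2500 → 3200 → 4000 → 5000 → 6400 — 2 1/3 stops raised (brighter).
Net: −1 1/3 +3 +2 1/3 = +4 stops.

4 stops brighter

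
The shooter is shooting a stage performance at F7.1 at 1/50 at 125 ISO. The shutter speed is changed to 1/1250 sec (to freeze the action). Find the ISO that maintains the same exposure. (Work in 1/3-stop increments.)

Shutter speed: 1/50 → 1/60 → 1/80 → 1/100 → 1/125 → 1/160 → 1/200 → 1/250 → 1/320 → 1/400 → 1/500 → 1/640 → 1/800 → 1/1000 → 1/1250 — 4 2/3 stops shorter (darker).
Need 4 2/3 stops brighter from the ISO: 125 → 160 → 200 → 250 → 320 → 400 → 500 → 640 → 800 → 1000 → 1250 → 1600 → 2000 → 2500 → 3200.

ISO 3200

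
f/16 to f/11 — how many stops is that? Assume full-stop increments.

1 stop

f/16 → f/11 — count the steps: 1 stop.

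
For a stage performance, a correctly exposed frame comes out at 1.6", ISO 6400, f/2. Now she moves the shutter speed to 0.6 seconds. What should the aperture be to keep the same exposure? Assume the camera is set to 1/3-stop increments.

Shutter speed: 1.6 → 1.3 → 1 → 0.8 → 0.6 — 1 1/3 stops faster (darker).
Need 1 1/3 stops brighter from the aperture: f/2 → f/1.8 → f/1.6 → f/1.4 → f/1.2.

f/1.2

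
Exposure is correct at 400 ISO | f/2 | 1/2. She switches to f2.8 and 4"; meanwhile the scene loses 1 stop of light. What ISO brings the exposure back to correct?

Scene light: 1 stop darker.
Aperture: f/2 → f/2.8 — 1 stop stopped down (darker).
Shutter speed: 1/2 → 1 → 2 → 4 — 3 stops slower (brighter).
Net so far: 1 stop brighter. ISO: 400 → 200.

ISO 200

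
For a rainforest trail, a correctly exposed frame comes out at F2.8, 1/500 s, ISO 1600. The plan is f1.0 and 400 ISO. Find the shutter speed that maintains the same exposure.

Aperture: f/2.8 → f/2 → f/1.4 → f/1.0 — 3 stops larger aperture (brighter).
ISO: 1600 → 800 → 400 — 2 stops dropped (darker).
Net change so far: 1 stop brighter. Offset with the shutter speed: 1/500 → 1/1000.

1/1000s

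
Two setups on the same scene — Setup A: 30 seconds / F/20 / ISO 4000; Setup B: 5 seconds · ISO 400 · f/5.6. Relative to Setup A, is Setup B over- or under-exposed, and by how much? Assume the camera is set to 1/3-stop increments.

Aperture: f/20 → f/18 → f/16 → f/14 → f/13 → f/11 → f/10 → f/9 → f/8 → f/7.1 → f/6.3 → f/5.6 — 3 2/3 stops opened up (brighter).
Shutter speed: 30 → 25 → 20 → 15 → 13 → 10 → 8 → 6 → 5 — 2 2/3 stops faster (darker).
ISO: 4000 → 3200 → 2500 → 2000 → 1600 → 1250 → 1000 → 800 → 640 → 500 → 400 — 3 1/3 stops dropped (darker).
Net: +3 2/3 −2 2/3 −3 1/3 = −2 1/3 stops.

2 1/3 stops darker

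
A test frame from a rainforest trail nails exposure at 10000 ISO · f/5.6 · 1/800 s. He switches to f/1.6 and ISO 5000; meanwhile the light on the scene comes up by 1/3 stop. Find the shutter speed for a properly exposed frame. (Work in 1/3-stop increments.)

Scene light: 1/3 stop brighter.
Aperture: f/5.6 → f/5 → f/4.5 → f/4 → f/3.5 → f/3.2 → f/2.8 → f/2.5 → f/2.2 → f/2 → f/1.8 → f/1.6 — 3 2/3 stops opened up (brighter).
ISO: 10000 → 8000 → 6400 → 5000 — 1 stop dropped (darker).
Net so far: 3 stops brighter. Shutter speed: 1/800 → 1/1000 → 1/1250 → 1/1600 → 1/2000 → 1/2500 → 1/3200 → 1/4000 → 1/5000 → 1/6400.

1/6400s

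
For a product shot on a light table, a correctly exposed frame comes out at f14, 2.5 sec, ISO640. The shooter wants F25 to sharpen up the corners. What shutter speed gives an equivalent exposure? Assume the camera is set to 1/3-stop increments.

Aperture: f/14 → f/16 → f/18 → f/20 → f/22 → f/25 — 1 2/3 stops stopped down (darker).
Need 1 2/3 stops brighter from the shutter speed: 2.5 → 3.2 → 4 → 5 → 6 → 8.

8 s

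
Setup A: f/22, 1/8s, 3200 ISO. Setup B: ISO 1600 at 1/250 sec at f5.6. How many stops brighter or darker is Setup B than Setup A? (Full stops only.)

Aperture: f/22 → f/16 → f/11 → f/8 → f/5.6 — 4 stops larger aperture (brighter).
Shutter speed: 1/8 → 1/15 → 1/30 → 1/60 → 1/125 → 1/250 — 5 stops faster (darker).
ISO: 3200 → 1600 — 1 stop lower (darker).
Net: +4 −5 −1 = −2 stops.

2 stops darker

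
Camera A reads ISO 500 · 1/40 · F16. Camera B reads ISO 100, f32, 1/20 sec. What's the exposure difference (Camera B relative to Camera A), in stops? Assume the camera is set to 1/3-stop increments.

Aperture: f/16 → f/18 → f/20 → f/22 → f/25 → f/29 → f/32 — 2 stops stopped down (darker).
Shutter speed: 1/40 → 1/30 → 1/25 → 1/20 — 1 stop longer (brighter).
ISO: 500 → 400 → 320 → 250 → 200 → 160 → 125 → 100 — 2 1/3 stops lower (darker).
Net: −2 +1 −2 1/3 = −3 1/3 stops.

3 1/3 stops darker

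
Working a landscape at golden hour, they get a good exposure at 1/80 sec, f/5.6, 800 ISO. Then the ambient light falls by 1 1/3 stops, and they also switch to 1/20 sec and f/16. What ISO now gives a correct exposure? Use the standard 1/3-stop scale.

ISO 4000

Scene light: 1 1/3 stops darker.
Shutter speed: 1/80 → 1/60 → 1/50 → 1/40 → 1/30 → 1/25 → 1/20 — 2 stops slower (brighter).
Aperture: f/5.6 → f/6.3 → f/7.1 → f/8 → f/9 → f/10 → f/11 → f/13 → f/14 → f/16 — 3 stops stopped down (darker).
Net so far: 2 1/3 stops darker. ISO: 800 → 1000 → 1250 → 1600 → 2000 → 2500 → 3200 → 4000.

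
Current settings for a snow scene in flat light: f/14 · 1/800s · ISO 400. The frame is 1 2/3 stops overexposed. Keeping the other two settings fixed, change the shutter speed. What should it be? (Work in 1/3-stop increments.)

Overexposed by 1 2/3 stops → need 1 2/3 stops darker.
Shutter speed: 1/800 → 1/1000 → 1/1250 → 1/1600 → 1/2000 → 1/2500.

1/2500s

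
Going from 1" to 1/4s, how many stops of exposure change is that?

1 → 1/2 → 1/4 — count the steps: 2 stops.

2 stops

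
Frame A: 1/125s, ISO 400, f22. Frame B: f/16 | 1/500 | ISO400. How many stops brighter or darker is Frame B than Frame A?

1 stop darker

Aperture: f/22 → f/16 — 1 stop larger aperture (brighter).
Shutter speed: 1/125 → 1/250 → 1/500 — 2 stops shorter (darker).
ISO: unchanged.
Net: +1 −2 = −1 stop.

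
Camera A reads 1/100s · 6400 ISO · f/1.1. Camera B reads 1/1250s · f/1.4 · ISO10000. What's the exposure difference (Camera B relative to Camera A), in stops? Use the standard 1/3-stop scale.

3 2/3 stops darker

Aperture: f/1.1 → f/1.2 → f/1.4 — 2/3 stop narrower (darker).
Shutter speed: 1/100 → 1/125 → 1/160 → 1/200 → 1/250 → 1/320 → 1/400 → 1/500 → 1/640 → 1/800 → 1/1000 → 1/1250 — 3 2/3 stops faster (darker).
ISO: 6400 → 8000 → 10000 — 2/3 stop raised (brighter).
Net: −2/3 −3 2/3 +2/3 = −3 2/3 stops.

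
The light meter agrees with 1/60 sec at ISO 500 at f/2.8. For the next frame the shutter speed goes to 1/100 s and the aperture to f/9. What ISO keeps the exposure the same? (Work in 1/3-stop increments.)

Shutter speed: 1/60 → 1/80 → 1/100 — 2/3 stop faster (darker).
Aperture: f/2.8 → f/3.2 → f/3.5 → f/4 → f/4.5 → f/5 → f/5.6 → f/6.3 → f/7.1 → f/8 → f/9 — 3 1/3 stops narrower (darker).
Net change so far: 4 stops darker. Offset with the ISO: 500 → 640 → 800 → 1000 → 1250 → 1600 → 2000 → 2500 → 3200 → 4000 → 5000 → 6400 → 8000.

ISO 8000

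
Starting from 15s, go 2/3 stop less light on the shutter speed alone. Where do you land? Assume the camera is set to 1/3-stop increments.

Shutter speed: 15 → 13 → 10 — 2/3 stop faster (darker).

10 s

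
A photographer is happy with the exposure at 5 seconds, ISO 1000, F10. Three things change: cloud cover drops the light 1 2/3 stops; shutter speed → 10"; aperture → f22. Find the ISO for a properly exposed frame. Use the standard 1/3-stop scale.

Scene light: 1 2/3 stops darker.
Shutter speed: 5 → 6 → 8 → 10 — 1 stop longer (brighter).
Aperture: f/10 → f/11 → f/13 → f/14 → f/16 → f/18 → f/20 → f/22 — 2 1/3 stops stopped down (darker).
Net so far: 3 stops darker. ISO: 1000 → 1250 → 1600 → 2000 → 2500 → 3200 → 4000 → 5000 → 6400 → 8000.

ISO 8000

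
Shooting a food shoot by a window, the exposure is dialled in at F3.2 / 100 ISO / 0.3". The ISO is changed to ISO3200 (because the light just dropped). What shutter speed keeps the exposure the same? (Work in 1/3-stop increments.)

ISO: 100 → 125 → 160 → 200 → 250 → 320 → 400 → 500 → 640 → 800 → 1000 → 1250 → 1600 → 2000 → 2500 → 3200 — 5 stops higher (brighter).
Need 5 stops darker from the shutter speed: 0.3 → 1/4 → 1/5 → 1/6 → 1/8 → 1/10 → 1/13 → 1/15 → 1/20 → 1/25 → 1/30 → 1/40 → 1/50 → 1/60 → 1/80 → 1/100.

1/100s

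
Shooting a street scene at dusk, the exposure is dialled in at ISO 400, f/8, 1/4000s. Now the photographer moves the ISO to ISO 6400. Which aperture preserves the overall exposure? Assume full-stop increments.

ISO: 400 → 800 → 1600 → 3200 → 6400 — 4 stops higher (brighter).
Need 4 stops darker from the aperture: f/8 → f/11 → f/16 → f/22 → f/32.

f/32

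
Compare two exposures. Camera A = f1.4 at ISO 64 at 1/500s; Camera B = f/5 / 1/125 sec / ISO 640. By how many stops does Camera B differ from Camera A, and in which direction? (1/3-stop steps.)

1 2/3 stops brighter

Aperture: f/1.4 → f/1.6 → f/1.8 → f/2 → f/2.2 → f/2.5 → f/2.8 → f/3.2 → f/3.5 → f/4 → f/4.5 → f/5 — 3 2/3 stops smaller aperture (darker).
Shutter speed: 1/500 → 1/400 → 1/320 → 1/250 → 1/200 → 1/160 → 1/125 — 2 stops slower (brighter).
ISO: 64 → 80 → 100 → 125 → 160 → 200 → 250 → 320 → 400 → 500 → 640 — 3 1/3 stops higher (brighter).
Net: −3 2/3 +2 +3 1/3 = +1 2/3 stops.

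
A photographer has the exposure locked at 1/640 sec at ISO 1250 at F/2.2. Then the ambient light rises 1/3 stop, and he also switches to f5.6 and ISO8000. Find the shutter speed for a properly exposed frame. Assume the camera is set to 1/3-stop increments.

1/800s

Scene light: 1/3 stop brighter.
Aperture: f/2.2 → f/2.5 → f/2.8 → f/3.2 → f/3.5 → f/4 → f/4.5 → f/5 → f/5.6 — 2 2/3 stops narrower (darker).
ISO: 1250 → 1600 → 2000 → 2500 → 3200 → 4000 → 5000 → 6400 → 8000 — 2 2/3 stops raised (brighter).
Net so far: 1/3 stop brighter. Shutter speed: 1/640 → 1/800.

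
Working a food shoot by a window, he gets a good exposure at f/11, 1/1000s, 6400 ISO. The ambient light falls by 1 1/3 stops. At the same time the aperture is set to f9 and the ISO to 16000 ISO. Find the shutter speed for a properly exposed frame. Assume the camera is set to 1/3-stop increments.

1/1600s

Scene light: 1 1/3 stops darker.
Aperture: f/11 → f/10 → f/9 — 2/3 stop opened up (brighter).
ISO: 6400 → 8000 → 10000 → 12800 → 16000 — 1 1/3 stops raised (brighter).
Net so far: 2/3 stop brighter. Shutter speed: 1/1000 → 1/1250 → 1/1600.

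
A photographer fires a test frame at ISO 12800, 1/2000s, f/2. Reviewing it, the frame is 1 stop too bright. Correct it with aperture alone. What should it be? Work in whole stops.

Overexposed by 1 stop → need 1 stop darker.
Aperture: f/2 → f/2.8.

f/2.8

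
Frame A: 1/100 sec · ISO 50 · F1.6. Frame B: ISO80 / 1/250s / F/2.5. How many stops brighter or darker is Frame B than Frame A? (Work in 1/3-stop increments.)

2 stops darker

Aperture: f/1.6 → f/1.8 → f/2 → f/2.2 → f/2.5 — 1 1/3 stops narrower (darker).
Shutter speed: 1/100 → 1/125 → 1/160 → 1/200 → 1/250 — 1 1/3 stops faster (darker).
ISO: 50 → 64 → 80 — 2/3 stop raised (brighter).
Net: −1 1/3 −1 1/3 +2/3 = −2 stops.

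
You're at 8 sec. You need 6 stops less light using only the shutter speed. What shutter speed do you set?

Shutter speed: 8 → 4 → 2 → 1 → 1/2 → 1/4 → 1/8 — 6 stops faster (darker).

1/8s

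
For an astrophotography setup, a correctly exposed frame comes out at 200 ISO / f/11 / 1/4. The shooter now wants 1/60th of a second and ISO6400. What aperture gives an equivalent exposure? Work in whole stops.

f/16

Shutter speed: 1/4 → 1/8 → 1/15 → 1/30 → 1/60 — 4 stops faster (darker).
ISO: 200 → 400 → 800 → 1600 → 3200 → 6400 — 5 stops higher (brighter).
Net change so far: 1 stop brighter. Offset with the aperture: f/11 → f/16.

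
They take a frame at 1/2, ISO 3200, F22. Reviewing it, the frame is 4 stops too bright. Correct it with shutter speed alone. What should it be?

Overexposed by 4 stops → need 4 stops darker.
Shutter speed: 1/2 → 1/4 → 1/8 → 1/15 → 1/30.

1/30s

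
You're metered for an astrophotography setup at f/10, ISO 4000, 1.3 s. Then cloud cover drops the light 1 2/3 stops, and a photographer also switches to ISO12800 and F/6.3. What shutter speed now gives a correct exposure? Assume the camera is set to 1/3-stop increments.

0.5 s

Scene light: 1 2/3 stops darker.
ISO: 4000 → 5000 → 6400 → 8000 → 10000 → 12800 — 1 2/3 stops raised (brighter).
Aperture: f/10 → f/9 → f/8 → f/7.1 → f/6.3 — 1 1/3 stops opened up (brighter).
Net so far: 1 1/3 stops brighter. Shutter speed: 1.3 → 1 → 0.8 → 0.6 → 0.5.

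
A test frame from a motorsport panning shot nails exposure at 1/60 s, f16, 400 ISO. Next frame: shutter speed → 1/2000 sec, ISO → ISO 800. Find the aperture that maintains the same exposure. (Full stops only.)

f/4

Shutter speed: 1/60 → 1/125 → 1/250 → 1/500 → 1/1000 → 1/2000 — 5 stops shorter (darker).
ISO: 400 → 800 — 1 stop raised (brighter).
Net change so far: 4 stops darker. Offset with the aperture: f/16 → f/11 → f/8 → f/5.6 → f/4.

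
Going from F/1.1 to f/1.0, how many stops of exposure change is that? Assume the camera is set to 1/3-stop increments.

1/3 stop

f/1.1 → f/1.0 — count the steps: 1 third-stops = 1/3 stop.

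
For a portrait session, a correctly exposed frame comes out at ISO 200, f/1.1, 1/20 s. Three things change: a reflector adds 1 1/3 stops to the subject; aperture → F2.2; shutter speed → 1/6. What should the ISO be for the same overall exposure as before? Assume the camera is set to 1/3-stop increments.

Scene light: 1 1/3 stops brighter.
Aperture: f/1.1 → f/1.2 → f/1.4 → f/1.6 → f/1.8 → f/2 → f/2.2 — 2 stops narrower (darker).
Shutter speed: 1/20 → 1/15 → 1/13 → 1/10 → 1/8 → 1/6 — 1 2/3 stops longer (brighter).
Net so far: 1 stop brighter. ISO: 200 → 160 → 125 → 100.

ISO 100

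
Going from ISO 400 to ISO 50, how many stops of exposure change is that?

3 stops

400 → 200 → 100 → 50 — count the steps: 3 stops.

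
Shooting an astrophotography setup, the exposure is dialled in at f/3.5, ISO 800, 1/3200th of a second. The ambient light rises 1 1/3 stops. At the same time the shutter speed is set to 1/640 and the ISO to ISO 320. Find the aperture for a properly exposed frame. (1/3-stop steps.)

Scene light: 1 1/3 stops brighter.
Shutter speed: 1/3200 → 1/2500 → 1/2000 → 1/1600 → 1/1250 → 1/1000 → 1/800 → 1/640 — 2 1/3 stops slower (brighter).
ISO: 800 → 640 → 500 → 400 → 320 — 1 1/3 stops dropped (darker).
Net so far: 2 1/3 stops brighter. Aperture: f/3.5 → f/4 → f/4.5 → f/5 → f/5.6 → f/6.3 → f/7.1 → f/8.

f/8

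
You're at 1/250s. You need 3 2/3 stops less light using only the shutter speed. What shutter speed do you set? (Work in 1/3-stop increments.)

1/3200s

Shutter speed: 1/250 → 1/320 → 1/400 → 1/500 → 1/640 → 1/800 → 1/1000 → 1/1250 → 1/1600 → 1/2000 → 1/2500 → 1/3200 — 3 2/3 stops faster (darker).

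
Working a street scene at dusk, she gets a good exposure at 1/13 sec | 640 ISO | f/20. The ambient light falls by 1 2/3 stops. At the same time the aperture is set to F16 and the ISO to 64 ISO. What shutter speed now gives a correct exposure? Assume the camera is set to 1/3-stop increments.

1.6 s

Scene light: 1 2/3 stops darker.
Aperture: f/20 → f/18 → f/16 — 2/3 stop wider (brighter).
ISO: 640 → 500 → 400 → 320 → 250 → 200 → 160 → 125 → 100 → 80 → 64 — 3 1/3 stops lower (darker).
Net so far: 4 1/3 stops darker. Shutter speed: 1/13 → 1/10 → 1/8 → 1/6 → 1/5 → 1/4 → 0.3 → 0.4 → 0.5 → 0.6 → 0.8 → 1 → 1.3 → 1.6.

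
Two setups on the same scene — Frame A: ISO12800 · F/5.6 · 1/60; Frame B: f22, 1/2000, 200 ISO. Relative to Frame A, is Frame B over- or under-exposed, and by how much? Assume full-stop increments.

15 stops darker

Aperture: f/5.6 → f/8 → f/11 → f/16 → f/22 — 4 stops smaller aperture (darker).
Shutter speed: 1/60 → 1/125 → 1/250 → 1/500 → 1/1000 → 1/2000 — 5 stops shorter (darker).
ISO: 12800 → 6400 → 3200 → 1600 → 800 → 400 → 200 — 6 stops dropped (darker).
Net: −4 −5 −6 = −15 stops.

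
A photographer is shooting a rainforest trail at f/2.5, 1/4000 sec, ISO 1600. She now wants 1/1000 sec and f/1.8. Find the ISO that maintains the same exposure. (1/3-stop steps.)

ISO 200

Shutter speed: 1/4000 → 1/3200 → 1/2500 → 1/2000 → 1/1600 → 1/1250 → 1/1000 — 2 stops slower (brighter).
Aperture: f/2.5 → f/2.2 → f/2 → f/1.8 — 1 stop larger aperture (brighter).
Net change so far: 3 stops brighter. Offset with the ISO: 1600 → 1250 → 1000 → 800 → 640 → 500 → 400 → 320 → 250 → 200.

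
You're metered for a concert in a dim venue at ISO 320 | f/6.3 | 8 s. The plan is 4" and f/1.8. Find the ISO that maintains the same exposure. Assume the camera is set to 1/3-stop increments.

ISO 50

Shutter speed: 8 → 6 → 5 → 4 — 1 stop shorter (darker).
Aperture: f/6.3 → f/5.6 → f/5 → f/4.5 → f/4 → f/3.5 → f/3.2 → f/2.8 → f/2.5 → f/2.2 → f/2 → f/1.8 — 3 2/3 stops larger aperture (brighter).
Net change so far: 2 2/3 stops brighter. Offset with the ISO: 320 → 250 → 200 → 160 → 125 → 100 → 80 → 64 → 50.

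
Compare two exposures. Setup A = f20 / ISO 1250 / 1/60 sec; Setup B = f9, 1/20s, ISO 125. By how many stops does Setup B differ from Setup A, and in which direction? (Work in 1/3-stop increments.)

Aperture: f/20 → f/18 → f/16 → f/14 → f/13 → f/11 → f/10 → f/9 — 2 1/3 stops opened up (brighter).
Shutter speed: 1/60 → 1/50 → 1/40 → 1/30 → 1/25 → 1/20 — 1 2/3 stops longer (brighter).
ISO: 1250 → 1000 → 800 → 640 → 500 → 400 → 320 → 250 → 200 → 160 → 125 — 3 1/3 stops lower (darker).
Net: +2 1/3 +1 2/3 −3 1/3 = +2/3 stops.

2/3 stop brighter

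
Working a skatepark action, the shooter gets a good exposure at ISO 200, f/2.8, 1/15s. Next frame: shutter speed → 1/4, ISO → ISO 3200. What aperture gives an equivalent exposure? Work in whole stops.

f/22

Shutter speed: 1/15 → 1/8 → 1/4 — 2 stops longer (brighter).
ISO: 200 → 400 → 800 → 1600 → 3200 — 4 stops higher (brighter).
Net change so far: 6 stops brighter. Offset with the aperture: f/2.8 → f/4 → f/5.6 → f/8 → f/11 → f/16 → f/22.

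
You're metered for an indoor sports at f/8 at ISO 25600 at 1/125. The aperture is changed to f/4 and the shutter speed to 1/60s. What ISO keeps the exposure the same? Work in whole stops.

ISO 3200

Aperture: f/8 → f/5.6 → f/4 — 2 stops opened up (brighter).
Shutter speed: 1/125 → 1/60 — 1 stop slower (brighter).
Net change so far: 3 stops brighter. Offset with the ISO: 25600 → 12800 → 6400 → 3200.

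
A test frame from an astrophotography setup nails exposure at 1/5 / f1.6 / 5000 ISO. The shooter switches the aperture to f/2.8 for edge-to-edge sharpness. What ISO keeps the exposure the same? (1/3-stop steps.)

Aperture: f/1.6 → f/1.8 → f/2 → f/2.2 → f/2.5 → f/2.8 — 1 2/3 stops stopped down (darker).
Need 1 2/3 stops brighter from the ISO: 5000 → 6400 → 8000 → 10000 → 12800 → 16000.

ISO 16000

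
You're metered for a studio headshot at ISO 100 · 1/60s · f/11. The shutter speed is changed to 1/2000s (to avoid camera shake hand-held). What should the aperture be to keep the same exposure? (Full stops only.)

f/2

Shutter speed: 1/60 → 1/125 → 1/250 → 1/500 → 1/1000 → 1/2000 — 5 stops faster (darker).
Need 5 stops brighter from the aperture: f/11 → f/8 → f/5.6 → f/4 → f/2.8 → f/2.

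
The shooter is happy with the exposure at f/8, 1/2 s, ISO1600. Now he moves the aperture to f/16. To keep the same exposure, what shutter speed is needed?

2 s

Aperture: f/8 → f/11 → f/16 — 2 stops narrower (darker).
Need 2 stops brighter from the shutter speed: 1/2 → 1 → 2.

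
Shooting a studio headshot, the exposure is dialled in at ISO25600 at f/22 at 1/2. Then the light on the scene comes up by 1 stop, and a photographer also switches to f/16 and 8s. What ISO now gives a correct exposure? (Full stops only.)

Scene light: 1 stop brighter.
Aperture: f/22 → f/16 — 1 stop larger aperture (brighter).
Shutter speed: 1/2 → 1 → 2 → 4 → 8 — 4 stops slower (brighter).
Net so far: 6 stops brighter. ISO: 25600 → 12800 → 6400 → 3200 → 1600 → 800 → 400.

ISO 400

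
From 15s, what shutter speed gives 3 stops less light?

2 s

Shutter speed: 15 → 8 → 4 → 2 — 3 stops shorter (darker).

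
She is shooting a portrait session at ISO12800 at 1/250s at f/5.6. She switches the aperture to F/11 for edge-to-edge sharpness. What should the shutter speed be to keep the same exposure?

1/60s

Aperture: f/5.6 → f/8 → f/11 — 2 stops smaller aperture (darker).
Need 2 stops brighter from the shutter speed: 1/250 → 1/125 → 1/60.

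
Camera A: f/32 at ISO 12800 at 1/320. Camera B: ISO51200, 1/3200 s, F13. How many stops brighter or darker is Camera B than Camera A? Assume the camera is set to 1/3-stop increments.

Aperture: f/32 → f/29 → f/25 → f/22 → f/20 → f/18 → f/16 → f/14 → f/13 — 2 2/3 stops opened up (brighter).
Shutter speed: 1/320 → 1/400 → 1/500 → 1/640 → 1/800 → 1/1000 → 1/1250 → 1/1600 → 1/2000 → 1/2500 → 1/3200 — 3 1/3 stops shorter (darker).
ISO: 12800 → 16000 → 20000 → 25600 → 32000 → 40000 → 51200 — 2 stops higher (brighter).
Net: +2 2/3 −3 1/3 +2 = +1 1/3 stops.

1 1/3 stops brighter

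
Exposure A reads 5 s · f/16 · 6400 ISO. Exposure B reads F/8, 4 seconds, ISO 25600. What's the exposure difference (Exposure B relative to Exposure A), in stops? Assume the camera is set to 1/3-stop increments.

Aperture: f/16 → f/14 → f/13 → f/11 → f/10 → f/9 → f/8 — 2 stops opened up (brighter).
Shutter speed: 5 → 4 — 1/3 stop faster (darker).
ISO: 6400 → 8000 → 10000 → 12800 → 16000 → 20000 → 25600 — 2 stops higher (brighter).
Net: +2 −1/3 +2 = +3 2/3 stops.

3 2/3 stops brighter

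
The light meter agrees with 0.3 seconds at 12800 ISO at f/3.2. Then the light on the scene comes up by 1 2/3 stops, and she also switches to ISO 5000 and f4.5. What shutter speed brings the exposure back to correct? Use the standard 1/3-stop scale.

Scene light: 1 2/3 stops brighter.
ISO: 12800 → 10000 → 8000 → 6400 → 5000 — 1 1/3 stops dropped (darker).
Aperture: f/3.2 → f/3.5 → f/4 → f/4.5 — 1 stop smaller aperture (darker).
Net so far: 2/3 stop darker. Shutter speed: 0.3 → 0.4 → 0.5.

0.5 s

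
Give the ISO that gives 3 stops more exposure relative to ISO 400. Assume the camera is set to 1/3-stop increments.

ISO: 400 → 500 → 640 → 800 → 1000 → 1250 → 1600 → 2000 → 2500 → 3200 — 3 stops higher (brighter).

ISO 3200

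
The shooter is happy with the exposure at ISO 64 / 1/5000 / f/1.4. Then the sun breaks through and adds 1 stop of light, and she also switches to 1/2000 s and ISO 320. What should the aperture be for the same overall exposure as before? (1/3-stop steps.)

Scene light: 1 stop brighter.
Shutter speed: 1/5000 → 1/4000 → 1/3200 → 1/2500 → 1/2000 — 1 1/3 stops slower (brighter).
ISO: 64 → 80 → 100 → 125 → 160 → 200 → 250 → 320 — 2 1/3 stops higher (brighter).
Net so far: 4 2/3 stops brighter. Aperture: f/1.4 → f/1.6 → f/1.8 → f/2 → f/2.2 → f/2.5 → f/2.8 → f/3.2 → f/3.5 → f/4 → f/4.5 → f/5 → f/5.6 → f/6.3 → f/7.1.

f/7.1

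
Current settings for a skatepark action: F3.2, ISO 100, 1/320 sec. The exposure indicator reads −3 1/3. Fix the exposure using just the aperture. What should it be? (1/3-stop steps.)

f/1.0

Underexposed by 3 1/3 stops → need 3 1/3 stops brighter.
Aperture: f/3.2 → f/2.8 → f/2.5 → f/2.2 → f/2 → f/1.8 → f/1.6 → f/1.4 → f/1.2 → f/1.1 → f/1.0.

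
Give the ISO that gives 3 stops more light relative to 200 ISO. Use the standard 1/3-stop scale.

ISO 1600

ISO: 200 → 250 → 320 → 400 → 500 → 640 → 800 → 1000 → 1250 → 1600 — 3 stops higher (brighter).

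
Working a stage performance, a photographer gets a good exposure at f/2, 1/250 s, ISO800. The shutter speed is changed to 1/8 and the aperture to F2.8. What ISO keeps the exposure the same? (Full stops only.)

ISO 50

Shutter speed: 1/250 → 1/125 → 1/60 → 1/30 → 1/15 → 1/8 — 5 stops slower (brighter).
Aperture: f/2 → f/2.8 — 1 stop smaller aperture (darker).
Net change so far: 4 stops brighter. Offset with the ISO: 800 → 400 → 200 → 100 → 50.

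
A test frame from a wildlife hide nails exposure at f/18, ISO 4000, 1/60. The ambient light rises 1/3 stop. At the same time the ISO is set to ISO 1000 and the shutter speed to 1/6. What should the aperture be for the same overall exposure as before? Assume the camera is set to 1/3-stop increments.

f/32

Scene light: 1/3 stop brighter.
ISO: 4000 → 3200 → 2500 → 2000 → 1600 → 1250 → 1000 — 2 stops lower (darker).
Shutter speed: 1/60 → 1/50 → 1/40 → 1/30 → 1/25 → 1/20 → 1/15 → 1/13 → 1/10 → 1/8 → 1/6 — 3 1/3 stops longer (brighter).
Net so far: 1 2/3 stops brighter. Aperture: f/18 → f/20 → f/22 → f/25 → f/29 → f/32.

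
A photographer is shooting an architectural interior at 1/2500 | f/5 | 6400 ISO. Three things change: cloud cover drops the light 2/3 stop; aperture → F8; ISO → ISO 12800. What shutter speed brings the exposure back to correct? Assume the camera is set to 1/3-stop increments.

Scene light: 2/3 stop darker.
Aperture: f/5 → f/5.6 → f/6.3 → f/7.1 → f/8 — 1 1/3 stops smaller aperture (darker).
ISO: 6400 → 8000 → 10000 → 12800 — 1 stop higher (brighter).
Net so far: 1 stop darker. Shutter speed: 1/2500 → 1/2000 → 1/1600 → 1/1250.

1/1250s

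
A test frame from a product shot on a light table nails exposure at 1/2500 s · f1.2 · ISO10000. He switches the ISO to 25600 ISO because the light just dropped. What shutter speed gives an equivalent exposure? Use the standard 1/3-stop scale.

1/6400s

ISO: 10000 → 12800 → 16000 → 20000 → 25600 — 1 1/3 stops higher (brighter).
Need 1 1/3 stops darker from the shutter speed: 1/2500 → 1/3200 → 1/4000 → 1/5000 → 1/6400.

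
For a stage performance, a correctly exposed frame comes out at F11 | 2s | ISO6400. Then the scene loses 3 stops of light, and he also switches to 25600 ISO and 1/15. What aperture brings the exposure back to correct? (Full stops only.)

f/1.4

Scene light: 3 stops darker.
ISO: 6400 → 12800 → 25600 — 2 stops raised (brighter).
Shutter speed: 2 → 1 → 1/2 → 1/4 → 1/8 → 1/15 — 5 stops faster (darker).
Net so far: 6 stops darker. Aperture: f/11 → f/8 → f/5.6 → f/4 → f/2.8 → f/2 → f/1.4.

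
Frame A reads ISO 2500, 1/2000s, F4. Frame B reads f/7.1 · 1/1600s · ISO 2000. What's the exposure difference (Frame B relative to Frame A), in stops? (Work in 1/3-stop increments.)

1 2/3 stops darker

Aperture: f/4 → f/4.5 → f/5 → f/5.6 → f/6.3 → f/7.1 — 1 2/3 stops smaller aperture (darker).
Shutter speed: 1/2000 → 1/1600 — 1/3 stop slower (brighter).
ISO: 2500 → 2000 — 1/3 stop lower (darker).
Net: −1 2/3 +1/3 −1/3 = −1 2/3 stops.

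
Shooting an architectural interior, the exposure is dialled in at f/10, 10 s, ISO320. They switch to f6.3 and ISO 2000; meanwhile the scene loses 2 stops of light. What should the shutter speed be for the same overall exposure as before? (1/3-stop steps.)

Scene light: 2 stops darker.
Aperture: f/10 → f/9 → f/8 → f/7.1 → f/6.3 — 1 1/3 stops wider (brighter).
ISO: 320 → 400 → 500 → 640 → 800 → 1000 → 1250 → 1600 → 2000 — 2 2/3 stops raised (brighter).
Net so far: 2 stops brighter. Shutter speed: 10 → 8 → 6 → 5 → 4 → 3.2 → 2.5.

2.5 s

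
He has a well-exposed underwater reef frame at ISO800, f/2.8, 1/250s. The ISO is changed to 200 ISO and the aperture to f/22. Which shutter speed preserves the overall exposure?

1 s

ISO: 800 → 400 → 200 — 2 stops dropped (darker).
Aperture: f/2.8 → f/4 → f/5.6 → f/8 → f/11 → f/16 → f/22 — 6 stops stopped down (darker).
Net change so far: 8 stops darker. Offset with the shutter speed: 1/250 → 1/125 → 1/60 → 1/30 → 1/15 → 1/8 → 1/4 → 1/2 → 1.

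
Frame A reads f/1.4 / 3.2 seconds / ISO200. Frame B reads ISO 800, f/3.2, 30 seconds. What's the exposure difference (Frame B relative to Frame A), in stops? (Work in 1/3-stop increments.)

Aperture: f/1.4 → f/1.6 → f/1.8 → f/2 → f/2.2 → f/2.5 → f/2.8 → f/3.2 — 2 1/3 stops narrower (darker).
Shutter speed: 3.2 → 4 → 5 → 6 → 8 → 10 → 13 → 15 → 20 → 25 → 30 — 3 1/3 stops slower (brighter).
ISO: 200 → 250 → 320 → 400 → 500 → 640 → 800 — 2 stops higher (brighter).
Net: −2 1/3 +3 1/3 +2 = +3 stops.

3 stops brighter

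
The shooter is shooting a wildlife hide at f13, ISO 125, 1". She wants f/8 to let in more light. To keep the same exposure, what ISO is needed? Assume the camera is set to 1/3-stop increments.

Aperture: f/13 → f/11 → f/10 → f/9 → f/8 — 1 1/3 stops larger aperture (brighter).
Need 1 1/3 stops darker from the ISO: 125 → 100 → 80 → 64 → 50.

ISO 50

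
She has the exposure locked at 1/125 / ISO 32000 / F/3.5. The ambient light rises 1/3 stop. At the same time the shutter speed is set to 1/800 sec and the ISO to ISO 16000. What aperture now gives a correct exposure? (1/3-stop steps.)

Scene light: 1/3 stop brighter.
Shutter speed: 1/125 → 1/160 → 1/200 → 1/250 → 1/320 → 1/400 → 1/500 → 1/640 → 1/800 — 2 2/3 stops faster (darker).
ISO: 32000 → 25600 → 20000 → 16000 — 1 stop lower (darker).
Net so far: 3 1/3 stops darker. Aperture: f/3.5 → f/3.2 → f/2.8 → f/2.5 → f/2.2 → f/2 → f/1.8 → f/1.6 → f/1.4 → f/1.2 → f/1.1.

f/1.1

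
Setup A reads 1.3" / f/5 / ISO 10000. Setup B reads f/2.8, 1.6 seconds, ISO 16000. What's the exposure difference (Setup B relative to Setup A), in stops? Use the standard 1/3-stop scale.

Aperture: f/5 → f/4.5 → f/4 → f/3.5 → f/3.2 → f/2.8 — 1 2/3 stops opened up (brighter).
Shutter speed: 1.3 → 1.6 — 1/3 stop slower (brighter).
ISO: 10000 → 12800 → 16000 — 2/3 stop raised (brighter).
Net: +1 2/3 +1/3 +2/3 = +2 2/3 stops.

2 2/3 stops brighter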